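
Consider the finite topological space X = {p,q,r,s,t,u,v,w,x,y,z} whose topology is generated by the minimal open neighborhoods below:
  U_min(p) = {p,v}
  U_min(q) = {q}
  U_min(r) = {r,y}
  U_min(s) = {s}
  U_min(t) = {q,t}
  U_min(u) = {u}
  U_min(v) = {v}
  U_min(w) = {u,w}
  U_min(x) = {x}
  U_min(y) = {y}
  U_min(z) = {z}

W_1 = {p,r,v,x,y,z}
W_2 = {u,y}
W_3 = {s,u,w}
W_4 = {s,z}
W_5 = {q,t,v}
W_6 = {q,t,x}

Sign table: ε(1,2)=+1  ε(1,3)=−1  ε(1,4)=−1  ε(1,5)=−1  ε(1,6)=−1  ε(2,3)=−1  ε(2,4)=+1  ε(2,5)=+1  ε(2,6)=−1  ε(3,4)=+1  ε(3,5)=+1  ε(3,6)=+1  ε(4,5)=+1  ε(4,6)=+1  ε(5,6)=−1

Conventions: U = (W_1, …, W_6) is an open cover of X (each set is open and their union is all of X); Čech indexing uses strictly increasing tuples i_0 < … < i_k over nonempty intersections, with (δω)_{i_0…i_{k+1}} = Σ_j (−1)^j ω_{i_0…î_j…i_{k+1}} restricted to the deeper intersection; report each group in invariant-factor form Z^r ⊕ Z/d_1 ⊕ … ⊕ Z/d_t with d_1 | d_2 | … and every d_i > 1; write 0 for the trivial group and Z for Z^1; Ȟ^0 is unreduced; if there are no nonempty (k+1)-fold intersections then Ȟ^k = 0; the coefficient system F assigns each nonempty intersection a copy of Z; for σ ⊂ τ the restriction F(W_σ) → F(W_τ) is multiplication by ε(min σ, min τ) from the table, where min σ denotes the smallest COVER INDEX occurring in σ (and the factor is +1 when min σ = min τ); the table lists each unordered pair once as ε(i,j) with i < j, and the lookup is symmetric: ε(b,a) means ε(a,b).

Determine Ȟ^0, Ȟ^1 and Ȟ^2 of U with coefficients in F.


intersection data:
  W12={y} W14={z} W15={v} W16={x} W23={u} W34={s} W56={q,t}
C dims 6,7; δ0: rk 6, SNF 1^5·2
Ȟ^0 = (6 − 6) − 0 = 0, so Ȟ^0 ≅ 0
Ȟ^1 = (7 − 0) − 6 = 1 plus torsion [2], so Ȟ^1 ≅ Z ⊕ Z/2
Ȟ^2 = (0 − 0) − 0 = 0, so Ȟ^2 ≅ 0

Ȟ^0 = 0,  Ȟ^1 = Z ⊕ Z/2,  Ȟ^2 = 0


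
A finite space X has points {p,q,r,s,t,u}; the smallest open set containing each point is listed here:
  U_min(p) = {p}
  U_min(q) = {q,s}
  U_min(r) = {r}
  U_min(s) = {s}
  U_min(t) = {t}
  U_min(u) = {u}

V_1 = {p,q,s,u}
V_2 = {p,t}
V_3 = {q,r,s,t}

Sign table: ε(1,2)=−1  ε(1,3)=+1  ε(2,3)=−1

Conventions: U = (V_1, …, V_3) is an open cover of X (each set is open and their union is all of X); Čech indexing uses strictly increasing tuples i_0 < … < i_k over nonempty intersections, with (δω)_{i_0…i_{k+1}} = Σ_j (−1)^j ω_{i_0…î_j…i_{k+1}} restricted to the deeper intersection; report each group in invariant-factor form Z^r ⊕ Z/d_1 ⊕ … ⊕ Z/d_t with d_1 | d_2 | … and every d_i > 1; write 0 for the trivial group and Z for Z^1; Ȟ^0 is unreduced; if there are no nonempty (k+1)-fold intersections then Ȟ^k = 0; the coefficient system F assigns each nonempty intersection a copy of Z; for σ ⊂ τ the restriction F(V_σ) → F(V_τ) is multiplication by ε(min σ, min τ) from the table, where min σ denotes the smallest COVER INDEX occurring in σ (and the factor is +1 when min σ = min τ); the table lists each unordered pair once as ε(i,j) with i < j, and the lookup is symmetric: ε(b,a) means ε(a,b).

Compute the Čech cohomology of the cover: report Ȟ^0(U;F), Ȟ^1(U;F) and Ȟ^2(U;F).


Ȟ^0(U;F) ≅ Z, Ȟ^1(U;F) ≅ Z and Ȟ^2(U;F) ≅ 0

nerve simplices:
  V12={p} V13={q,s} V23={t}
C dims 3,3; δ0: rk 2, SNF 1^2
degree 0: 3−2−0 = 1 → Ȟ^0 ≅ Z
degree 1: 3−0−2 = 1 → Ȟ^1 ≅ Z
degree 2: 0−0−0 = 0 → Ȟ^2 ≅ 0


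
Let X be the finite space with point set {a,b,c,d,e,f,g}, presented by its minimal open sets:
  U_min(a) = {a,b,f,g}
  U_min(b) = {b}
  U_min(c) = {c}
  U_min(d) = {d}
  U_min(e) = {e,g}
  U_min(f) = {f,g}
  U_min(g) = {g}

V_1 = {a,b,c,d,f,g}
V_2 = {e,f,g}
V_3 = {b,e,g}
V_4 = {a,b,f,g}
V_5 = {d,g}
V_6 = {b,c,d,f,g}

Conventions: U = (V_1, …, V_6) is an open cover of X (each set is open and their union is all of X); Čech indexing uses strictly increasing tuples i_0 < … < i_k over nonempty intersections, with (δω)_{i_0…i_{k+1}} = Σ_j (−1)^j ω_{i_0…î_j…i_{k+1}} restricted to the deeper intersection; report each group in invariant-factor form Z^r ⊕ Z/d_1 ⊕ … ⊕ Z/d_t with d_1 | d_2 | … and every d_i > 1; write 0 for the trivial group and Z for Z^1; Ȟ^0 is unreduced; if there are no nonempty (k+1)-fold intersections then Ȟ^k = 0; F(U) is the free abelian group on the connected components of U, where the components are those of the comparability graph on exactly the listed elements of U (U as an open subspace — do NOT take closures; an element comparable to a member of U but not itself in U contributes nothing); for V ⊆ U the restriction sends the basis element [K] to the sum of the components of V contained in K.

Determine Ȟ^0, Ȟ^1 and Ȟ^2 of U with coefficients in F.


intersection data:
  V12={f,g} V13={b,g} V14={a,b,f,g} V15={d,g} V16={b,c,d,f,g} V23={e,g} V24={f,g} V25={g} V26={f,g} V34={b,g} V35={g} V36={b,g} V45={g} V46={b,f,g} V56={d,g}
  V123={g} V124={f,g} V125={g} V126={f,g} V134={b,g} V135={g} V136={b,g} V145={g} V146={b,f,g} V156={d,g} V234={g} V235={g} V236={g} V245={g} V246={f,g} V256={g} V345={g} V346={b,g} V356={g} V456={g}
  V1234={g} V1235={g} V1236={g} V1245={g} V1246={f,g} V1256={g} V1345={g} V1346={b,g} V1356={g} V1456={g} V2345={g} V2346={g} V2356={g} V2456={g} V3456={g}
  V12345={g} V12346={g} V12356={g} V12456={g} V13456={g} V23456={g}
  V123456={g}
components per intersection:
  V1: {a,b,f,g} {c} {d}
  V2: {e,f,g}
  V3: {b} {e,g}
  V4: {a,b,f,g}
  V5: {d} {g}
  V6: {b} {c} {d} {f,g}
  V12: {f,g}
  V13: {b} {g}
  V14: {a,b,f,g}
  V15: {d} {g}
  V16: {b} {c} {d} {f,g}
  V23: {e,g}
  V24: {f,g}
  V25: {g}
  V26: {f,g}
  V34: {b} {g}
  V35: {g}
  V36: {b} {g}
  V45: {g}
  V46: {b} {f,g}
  V56: {d} {g}
  V123: {g}
  V124: {f,g}
  V125: {g}
  V126: {f,g}
  V134: {b} {g}
  V135: {g}
  V136: {b} {g}
  V145: {g}
  V146: {b} {f,g}
  V156: {d} {g}
  V234: {g}
  V235: {g}
  V236: {g}
  V245: {g}
  V246: {f,g}
  V256: {g}
  V345: {g}
  V346: {b} {g}
  V356: {g}
  V456: {g}
  V1234: {g}
  V1235: {g}
  V1236: {g}
  V1245: {g}
  V1246: {f,g}
  V1256: {g}
  V1345: {g}
  V1346: {b} {g}
  V1356: {g}
  V1456: {g}
  V2345: {g}
  V2346: {g}
  V2356: {g}
  V2456: {g}
  V3456: {g}
  V12345: {g}
  V12346: {g}
  V12356: {g}
  V12456: {g}
  V13456: {g}
  V23456: {g}
  V123456: {g}
C dims 13,24,25,16; δ0: rk 10, SNF 1^10; δ1: rk 14, SNF 1^14; δ2: rk 11, SNF 1^11
Ȟ^0 = (13 − 10) − 0 = 3, so Ȟ^0 ≅ Z^3
Ȟ^1 = (24 − 14) − 10 = 0, so Ȟ^1 ≅ 0
Ȟ^2 = (25 − 11) − 14 = 0, so Ȟ^2 ≅ 0

Ȟ^0 = Z^3, Ȟ^1 = 0 and Ȟ^2 = 0


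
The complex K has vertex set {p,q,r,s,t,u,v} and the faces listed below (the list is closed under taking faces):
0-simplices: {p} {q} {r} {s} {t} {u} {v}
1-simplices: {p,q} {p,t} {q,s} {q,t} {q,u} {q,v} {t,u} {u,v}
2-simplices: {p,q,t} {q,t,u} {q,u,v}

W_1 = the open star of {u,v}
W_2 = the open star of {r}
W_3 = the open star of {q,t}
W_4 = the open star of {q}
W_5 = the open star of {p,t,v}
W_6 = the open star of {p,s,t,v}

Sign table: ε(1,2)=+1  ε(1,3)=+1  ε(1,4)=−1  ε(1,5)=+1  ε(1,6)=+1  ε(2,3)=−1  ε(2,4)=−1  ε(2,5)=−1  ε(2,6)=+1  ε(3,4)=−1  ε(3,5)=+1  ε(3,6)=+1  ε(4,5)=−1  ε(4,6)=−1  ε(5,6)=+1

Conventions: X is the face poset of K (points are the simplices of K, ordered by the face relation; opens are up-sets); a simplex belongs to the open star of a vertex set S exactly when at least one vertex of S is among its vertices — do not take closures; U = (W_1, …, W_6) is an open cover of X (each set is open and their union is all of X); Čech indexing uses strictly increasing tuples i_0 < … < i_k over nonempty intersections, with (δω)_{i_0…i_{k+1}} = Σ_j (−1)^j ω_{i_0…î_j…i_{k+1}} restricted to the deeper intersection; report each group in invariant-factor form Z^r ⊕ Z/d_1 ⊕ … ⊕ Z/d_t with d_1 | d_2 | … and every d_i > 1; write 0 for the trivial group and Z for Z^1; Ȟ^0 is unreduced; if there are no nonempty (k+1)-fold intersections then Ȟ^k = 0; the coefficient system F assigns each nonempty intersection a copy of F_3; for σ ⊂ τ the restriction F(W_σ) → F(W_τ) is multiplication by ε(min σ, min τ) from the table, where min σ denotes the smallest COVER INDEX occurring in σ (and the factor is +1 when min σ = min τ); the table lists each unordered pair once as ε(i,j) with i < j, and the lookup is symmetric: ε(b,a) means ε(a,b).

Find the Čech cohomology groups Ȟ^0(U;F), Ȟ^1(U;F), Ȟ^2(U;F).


Ȟ^0(U;F) ≅ Z/3 ⊕ Z/3; Ȟ^1(U;F) ≅ 0; Ȟ^2(U;F) ≅ 0

nerve simplices:
  W1={{u},{v},{q,u},{q,v},{t,u},{u,v},{q,t,u},{q,u,v}} W2={{r}} W3={{q},{t},{p,q},{p,t},{q,s},{q,t},{q,u},{q,v},{t,u},{p,q,t},{q,t,u},{q,u,v}} W4={{q},{p,q},{q,s},{q,t},{q,u},{q,v},{p,q,t},{q,t,u},{q,u,v}} W5={{p},{t},{v},{p,q},{p,t},{q,t},{q,v},{t,u},{u,v},{p,q,t},{q,t,u},{q,u,v}} W6={{p},{s},{t},{v},{p,q},{p,t},{q,s},{q,t},{q,v},{t,u},{u,v},{p,q,t},{q,t,u},{q,u,v}}
  W13={{q,u},{q,v},{t,u},{q,t,u},{q,u,v}} W14={{q,u},{q,v},{q,t,u},{q,u,v}} W15={{v},{q,v},{t,u},{u,v},{q,t,u},{q,u,v}} W16={{v},{q,v},{t,u},{u,v},{q,t,u},{q,u,v}} W34={{q},{p,q},{q,s},{q,t},{q,u},{q,v},{p,q,t},{q,t,u},{q,u,v}} W35={{t},{p,q},{p,t},{q,t},{q,v},{t,u},{p,q,t},{q,t,u},{q,u,v}} W36={{t},{p,q},{p,t},{q,s},{q,t},{q,v},{t,u},{p,q,t},{q,t,u},{q,u,v}} W45={{p,q},{q,t},{q,v},{p,q,t},{q,t,u},{q,u,v}} W46={{p,q},{q,s},{q,t},{q,v},{p,q,t},{q,t,u},{q,u,v}} W56={{p},{t},{v},{p,q},{p,t},{q,t},{q,v},{t,u},{u,v},{p,q,t},{q,t,u},{q,u,v}}
  W134={{q,u},{q,v},{q,t,u},{q,u,v}} W135={{q,v},{t,u},{q,t,u},{q,u,v}} W136={{q,v},{t,u},{q,t,u},{q,u,v}} W145={{q,v},{q,t,u},{q,u,v}} W146={{q,v},{q,t,u},{q,u,v}} W156={{v},{q,v},{t,u},{u,v},{q,t,u},{q,u,v}} W345={{p,q},{q,t},{q,v},{p,q,t},{q,t,u},{q,u,v}} W346={{p,q},{q,s},{q,t},{q,v},{p,q,t},{q,t,u},{q,u,v}} W356={{t},{p,q},{p,t},{q,t},{q,v},{t,u},{p,q,t},{q,t,u},{q,u,v}} W456={{p,q},{q,t},{q,v},{p,q,t},{q,t,u},{q,u,v}}
  W1345={{q,v},{q,t,u},{q,u,v}} W1346={{q,v},{q,t,u},{q,u,v}} W1356={{q,v},{t,u},{q,t,u},{q,u,v}} W1456={{q,v},{q,t,u},{q,u,v}} W3456={{p,q},{q,t},{q,v},{p,q,t},{q,t,u},{q,u,v}}
  W13456={{q,v},{q,t,u},{q,u,v}}
C dims 6,10,10,5; δ0: rk_F3 4; δ1: rk_F3 6; δ2: rk_F3 4
degree 0: 6−4−0 = 2 → Ȟ^0 ≅ Z/3 ⊕ Z/3
degree 1: 10−6−4 = 0 → Ȟ^1 ≅ 0
degree 2: 10−4−6 = 0 → Ȟ^2 ≅ 0


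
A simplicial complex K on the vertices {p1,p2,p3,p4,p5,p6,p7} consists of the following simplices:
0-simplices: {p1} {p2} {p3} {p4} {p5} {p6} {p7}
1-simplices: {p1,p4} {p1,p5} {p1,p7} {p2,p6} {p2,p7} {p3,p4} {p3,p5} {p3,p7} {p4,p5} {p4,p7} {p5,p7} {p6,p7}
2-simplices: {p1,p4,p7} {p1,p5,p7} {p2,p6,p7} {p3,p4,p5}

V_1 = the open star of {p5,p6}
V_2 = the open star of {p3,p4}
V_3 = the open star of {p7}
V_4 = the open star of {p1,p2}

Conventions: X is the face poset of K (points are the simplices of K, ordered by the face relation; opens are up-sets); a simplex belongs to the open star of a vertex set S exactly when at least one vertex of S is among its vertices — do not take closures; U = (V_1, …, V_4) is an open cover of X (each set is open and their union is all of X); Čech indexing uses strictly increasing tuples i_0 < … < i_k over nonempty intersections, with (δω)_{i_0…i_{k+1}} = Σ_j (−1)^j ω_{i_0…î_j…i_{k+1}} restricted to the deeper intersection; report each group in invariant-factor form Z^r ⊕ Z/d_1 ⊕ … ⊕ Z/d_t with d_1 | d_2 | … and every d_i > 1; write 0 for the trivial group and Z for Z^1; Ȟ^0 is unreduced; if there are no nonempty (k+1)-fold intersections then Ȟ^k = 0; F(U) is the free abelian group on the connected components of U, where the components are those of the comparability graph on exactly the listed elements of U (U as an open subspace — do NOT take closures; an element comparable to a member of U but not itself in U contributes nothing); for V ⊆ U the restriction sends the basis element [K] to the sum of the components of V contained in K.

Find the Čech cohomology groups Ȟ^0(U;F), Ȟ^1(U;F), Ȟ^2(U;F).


cover nerve:
  V1={{p5},{p6},{p1,p5},{p2,p6},{p3,p5},{p4,p5},{p5,p7},{p6,p7},{p1,p5,p7},{p2,p6,p7},{p3,p4,p5}} V2={{p3},{p4},{p1,p4},{p3,p4},{p3,p5},{p3,p7},{p4,p5},{p4,p7},{p1,p4,p7},{p3,p4,p5}} V3={{p7},{p1,p7},{p2,p7},{p3,p7},{p4,p7},{p5,p7},{p6,p7},{p1,p4,p7},{p1,p5,p7},{p2,p6,p7}} V4={{p1},{p2},{p1,p4},{p1,p5},{p1,p7},{p2,p6},{p2,p7},{p1,p4,p7},{p1,p5,p7},{p2,p6,p7}}
  V12={{p3,p5},{p4,p5},{p3,p4,p5}} V13={{p5,p7},{p6,p7},{p1,p5,p7},{p2,p6,p7}} V14={{p1,p5},{p2,p6},{p1,p5,p7},{p2,p6,p7}} V23={{p3,p7},{p4,p7},{p1,p4,p7}} V24={{p1,p4},{p1,p4,p7}} V34={{p1,p7},{p2,p7},{p1,p4,p7},{p1,p5,p7},{p2,p6,p7}}
  V134={{p1,p5,p7},{p2,p6,p7}} V234={{p1,p4,p7}}
components per intersection:
  V1: {{p5},{p1,p5},{p3,p5},{p4,p5},{p5,p7},{p1,p5,p7},{p3,p4,p5}} {{p6},{p2,p6},{p6,p7},{p2,p6,p7}}
  V2: {{p3},{p4},{p1,p4},{p3,p4},{p3,p5},{p3,p7},{p4,p5},{p4,p7},{p1,p4,p7},{p3,p4,p5}}
  V3: {{p7},{p1,p7},{p2,p7},{p3,p7},{p4,p7},{p5,p7},{p6,p7},{p1,p4,p7},{p1,p5,p7},{p2,p6,p7}}
  V4: {{p1},{p1,p4},{p1,p5},{p1,p7},{p1,p4,p7},{p1,p5,p7}} {{p2},{p2,p6},{p2,p7},{p2,p6,p7}}
  V12: {{p3,p5},{p4,p5},{p3,p4,p5}}
  V13: {{p5,p7},{p1,p5,p7}} {{p6,p7},{p2,p6,p7}}
  V14: {{p1,p5},{p1,p5,p7}} {{p2,p6},{p2,p6,p7}}
  V23: {{p3,p7}} {{p4,p7},{p1,p4,p7}}
  V24: {{p1,p4},{p1,p4,p7}}
  V34: {{p1,p7},{p1,p4,p7},{p1,p5,p7}} {{p2,p7},{p2,p6,p7}}
  V134: {{p1,p5,p7}} {{p2,p6,p7}}
  V234: {{p1,p4,p7}}
C dims 6,10,3; δ0: rk 5, SNF 1^5; δ1: rk 3, SNF 1^3
Ȟ^0: (6−5)−0=1 ⇒ Z
Ȟ^1: (10−3)−5=2 ⇒ Z^2
Ȟ^2: (3−0)−3=0 ⇒ 0

Ȟ^0 ≅ Z, Ȟ^1 ≅ Z^2, Ȟ^2 ≅ 0


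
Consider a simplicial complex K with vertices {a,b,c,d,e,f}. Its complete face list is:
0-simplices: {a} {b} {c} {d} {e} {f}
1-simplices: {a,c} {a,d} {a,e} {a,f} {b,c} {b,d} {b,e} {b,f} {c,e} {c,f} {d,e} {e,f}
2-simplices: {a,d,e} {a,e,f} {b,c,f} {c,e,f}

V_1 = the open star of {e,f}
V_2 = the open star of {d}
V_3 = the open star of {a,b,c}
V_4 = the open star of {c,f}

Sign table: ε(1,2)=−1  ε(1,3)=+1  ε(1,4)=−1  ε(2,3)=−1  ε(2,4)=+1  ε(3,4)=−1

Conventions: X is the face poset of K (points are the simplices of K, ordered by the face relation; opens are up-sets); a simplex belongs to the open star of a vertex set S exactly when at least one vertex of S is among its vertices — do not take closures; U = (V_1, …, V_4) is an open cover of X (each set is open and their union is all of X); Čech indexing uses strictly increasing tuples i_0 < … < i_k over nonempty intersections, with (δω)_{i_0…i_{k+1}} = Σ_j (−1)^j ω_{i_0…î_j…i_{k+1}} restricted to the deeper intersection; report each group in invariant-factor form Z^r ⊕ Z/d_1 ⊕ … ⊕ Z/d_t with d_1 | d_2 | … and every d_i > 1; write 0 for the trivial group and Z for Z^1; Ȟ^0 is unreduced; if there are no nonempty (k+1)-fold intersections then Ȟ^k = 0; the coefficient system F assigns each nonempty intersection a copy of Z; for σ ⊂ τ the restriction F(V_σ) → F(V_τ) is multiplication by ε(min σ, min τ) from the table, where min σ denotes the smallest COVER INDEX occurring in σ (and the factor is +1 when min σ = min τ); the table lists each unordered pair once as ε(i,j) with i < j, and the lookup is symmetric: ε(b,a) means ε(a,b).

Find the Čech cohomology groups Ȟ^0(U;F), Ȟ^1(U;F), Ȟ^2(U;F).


Ȟ^0 ≅ Z, Ȟ^1 ≅ 0, Ȟ^2 ≅ 0

nonempty overlaps:
  V1={{e},{f},{a,e},{a,f},{b,e},{b,f},{c,e},{c,f},{d,e},{e,f},{a,d,e},{a,e,f},{b,c,f},{c,e,f}} V2={{d},{a,d},{b,d},{d,e},{a,d,e}} V3={{a},{b},{c},{a,c},{a,d},{a,e},{a,f},{b,c},{b,d},{b,e},{b,f},{c,e},{c,f},{a,d,e},{a,e,f},{b,c,f},{c,e,f}} V4={{c},{f},{a,c},{a,f},{b,c},{b,f},{c,e},{c,f},{e,f},{a,e,f},{b,c,f},{c,e,f}}
  V12={{d,e},{a,d,e}} V13={{a,e},{a,f},{b,e},{b,f},{c,e},{c,f},{a,d,e},{a,e,f},{b,c,f},{c,e,f}} V14={{f},{a,f},{b,f},{c,e},{c,f},{e,f},{a,e,f},{b,c,f},{c,e,f}} V23={{a,d},{b,d},{a,d,e}} V34={{c},{a,c},{a,f},{b,c},{b,f},{c,e},{c,f},{a,e,f},{b,c,f},{c,e,f}}
  V123={{a,d,e}} V134={{a,f},{b,f},{c,e},{c,f},{a,e,f},{b,c,f},{c,e,f}}
C dims 4,5,2; δ0: rk 3, SNF 1^3; δ1: rk 2, SNF 1^2
degree 0: 4−3−0 = 1 → Ȟ^0 ≅ Z
degree 1: 5−2−3 = 0 → Ȟ^1 ≅ 0
degree 2: 2−0−2 = 0 → Ȟ^2 ≅ 0


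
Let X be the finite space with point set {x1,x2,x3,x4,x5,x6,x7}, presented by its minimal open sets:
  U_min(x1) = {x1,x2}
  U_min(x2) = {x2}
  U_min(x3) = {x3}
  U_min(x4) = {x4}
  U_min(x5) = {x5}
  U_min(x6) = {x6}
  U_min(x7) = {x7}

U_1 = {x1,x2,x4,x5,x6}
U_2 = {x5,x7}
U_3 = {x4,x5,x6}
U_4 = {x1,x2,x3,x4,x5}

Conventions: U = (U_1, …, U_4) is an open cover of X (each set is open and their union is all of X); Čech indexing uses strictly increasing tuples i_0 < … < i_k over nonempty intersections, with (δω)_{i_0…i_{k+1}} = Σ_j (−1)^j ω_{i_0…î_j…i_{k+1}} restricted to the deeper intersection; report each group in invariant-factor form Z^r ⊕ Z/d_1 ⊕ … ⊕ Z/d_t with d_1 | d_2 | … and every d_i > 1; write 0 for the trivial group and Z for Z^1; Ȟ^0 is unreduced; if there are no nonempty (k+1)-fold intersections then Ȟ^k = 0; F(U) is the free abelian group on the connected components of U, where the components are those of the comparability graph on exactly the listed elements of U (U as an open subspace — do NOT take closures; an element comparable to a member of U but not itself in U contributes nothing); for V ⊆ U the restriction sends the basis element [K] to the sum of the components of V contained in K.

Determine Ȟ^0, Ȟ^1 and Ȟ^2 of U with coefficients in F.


Ȟ^0(U;F) ≅ Z^6, Ȟ^1(U;F) ≅ 0, Ȟ^2(U;F) ≅ 0

nerve of the cover:
  U12={x5} U13={x4,x5,x6} U14={x1,x2,x4,x5} U23={x5} U24={x5} U34={x4,x5}
  U123={x5} U124={x5} U134={x4,x5} U234={x5}
  U1234={x5}
components per intersection:
  U1: {x1,x2} {x4} {x5} {x6}
  U2: {x5} {x7}
  U3: {x4} {x5} {x6}
  U4: {x1,x2} {x3} {x4} {x5}
  U12: {x5}
  U13: {x4} {x5} {x6}
  U14: {x1,x2} {x4} {x5}
  U23: {x5}
  U24: {x5}
  U34: {x4} {x5}
  U123: {x5}
  U124: {x5}
  U134: {x4} {x5}
  U234: {x5}
  U1234: {x5}
C dims 13,11,5,1; δ0: rk 7, SNF 1^7; δ1: rk 4, SNF 1^4; δ2: rk 1, SNF 1^1
Ȟ^0 = (13 − 7) − 0 = 6, so Ȟ^0 ≅ Z^6
Ȟ^1 = (11 − 4) − 7 = 0, so Ȟ^1 ≅ 0
Ȟ^2 = (5 − 1) − 4 = 0, so Ȟ^2 ≅ 0


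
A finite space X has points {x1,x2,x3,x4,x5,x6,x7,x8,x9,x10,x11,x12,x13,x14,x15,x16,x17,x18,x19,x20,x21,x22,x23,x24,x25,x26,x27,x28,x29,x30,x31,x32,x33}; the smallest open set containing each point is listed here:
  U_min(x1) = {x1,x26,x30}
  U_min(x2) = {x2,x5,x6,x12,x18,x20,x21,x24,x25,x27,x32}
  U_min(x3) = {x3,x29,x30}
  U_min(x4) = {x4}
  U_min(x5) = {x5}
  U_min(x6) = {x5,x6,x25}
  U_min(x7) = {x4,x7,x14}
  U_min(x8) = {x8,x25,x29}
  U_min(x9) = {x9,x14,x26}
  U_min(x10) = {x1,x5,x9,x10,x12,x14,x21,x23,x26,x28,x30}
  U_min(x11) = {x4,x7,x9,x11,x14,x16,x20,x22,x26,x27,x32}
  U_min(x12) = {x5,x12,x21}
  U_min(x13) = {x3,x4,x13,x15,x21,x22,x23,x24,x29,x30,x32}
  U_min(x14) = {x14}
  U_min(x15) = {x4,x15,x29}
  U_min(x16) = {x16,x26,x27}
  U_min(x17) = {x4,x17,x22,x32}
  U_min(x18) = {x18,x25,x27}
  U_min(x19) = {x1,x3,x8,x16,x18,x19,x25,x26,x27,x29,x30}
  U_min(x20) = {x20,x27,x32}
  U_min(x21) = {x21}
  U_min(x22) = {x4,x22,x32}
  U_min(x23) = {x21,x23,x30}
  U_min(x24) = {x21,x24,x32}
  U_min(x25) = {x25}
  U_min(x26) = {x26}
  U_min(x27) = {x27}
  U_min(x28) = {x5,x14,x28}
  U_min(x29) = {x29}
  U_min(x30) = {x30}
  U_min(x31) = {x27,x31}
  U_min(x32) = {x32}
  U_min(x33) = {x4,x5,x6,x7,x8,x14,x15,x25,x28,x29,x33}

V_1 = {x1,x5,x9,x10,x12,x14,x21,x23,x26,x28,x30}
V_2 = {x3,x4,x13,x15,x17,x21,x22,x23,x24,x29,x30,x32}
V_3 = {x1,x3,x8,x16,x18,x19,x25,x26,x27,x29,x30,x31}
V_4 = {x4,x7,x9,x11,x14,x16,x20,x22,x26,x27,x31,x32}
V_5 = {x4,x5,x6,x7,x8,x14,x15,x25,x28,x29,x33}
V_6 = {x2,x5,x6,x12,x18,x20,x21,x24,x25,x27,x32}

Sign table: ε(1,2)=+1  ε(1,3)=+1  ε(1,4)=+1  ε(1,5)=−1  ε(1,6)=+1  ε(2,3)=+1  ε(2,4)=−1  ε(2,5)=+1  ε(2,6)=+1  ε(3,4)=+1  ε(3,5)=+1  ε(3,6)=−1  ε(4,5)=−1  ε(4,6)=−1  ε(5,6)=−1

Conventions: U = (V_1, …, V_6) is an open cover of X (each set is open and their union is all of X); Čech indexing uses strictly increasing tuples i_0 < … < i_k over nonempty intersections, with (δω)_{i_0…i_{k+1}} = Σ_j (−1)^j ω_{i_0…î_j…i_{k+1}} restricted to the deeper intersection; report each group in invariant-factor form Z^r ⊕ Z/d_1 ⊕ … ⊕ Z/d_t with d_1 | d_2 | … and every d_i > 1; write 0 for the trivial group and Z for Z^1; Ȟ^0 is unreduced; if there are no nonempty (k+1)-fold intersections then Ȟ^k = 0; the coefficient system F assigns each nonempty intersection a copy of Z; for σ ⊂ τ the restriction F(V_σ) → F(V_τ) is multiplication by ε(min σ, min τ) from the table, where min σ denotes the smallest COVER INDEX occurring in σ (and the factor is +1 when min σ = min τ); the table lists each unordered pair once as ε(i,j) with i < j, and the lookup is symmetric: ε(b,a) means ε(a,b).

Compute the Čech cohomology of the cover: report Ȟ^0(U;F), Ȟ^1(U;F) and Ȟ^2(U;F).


Ȟ^0 ≅ 0; Ȟ^1 ≅ Z/2; Ȟ^2 ≅ Z

nonempty overlaps:
  V12={x21,x23,x30} V13={x1,x26,x30} V14={x9,x14,x26} V15={x5,x14,x28} V16={x5,x12,x21} V23={x3,x29,x30} V24={x4,x22,x32} V25={x4,x15,x29} V26={x21,x24,x32} V34={x16,x26,x27,x31} V35={x8,x25,x29} V36={x18,x25,x27} V45={x4,x7,x14} V46={x20,x27,x32} V56={x5,x6,x25}
  V123={x30} V126={x21} V134={x26} V145={x14} V156={x5} V235={x29} V245={x4} V246={x32} V346={x27} V356={x25}
C dims 6,15,10; δ0: rk 6, SNF 1^5·2; δ1: rk 9, SNF 1^9
degree 0: 6−6−0 = 0 → Ȟ^0 ≅ 0
degree 1: 15−9−6 = 0 plus torsion [2] → Ȟ^1 ≅ Z/2
degree 2: 10−0−9 = 1 → Ȟ^2 ≅ Z


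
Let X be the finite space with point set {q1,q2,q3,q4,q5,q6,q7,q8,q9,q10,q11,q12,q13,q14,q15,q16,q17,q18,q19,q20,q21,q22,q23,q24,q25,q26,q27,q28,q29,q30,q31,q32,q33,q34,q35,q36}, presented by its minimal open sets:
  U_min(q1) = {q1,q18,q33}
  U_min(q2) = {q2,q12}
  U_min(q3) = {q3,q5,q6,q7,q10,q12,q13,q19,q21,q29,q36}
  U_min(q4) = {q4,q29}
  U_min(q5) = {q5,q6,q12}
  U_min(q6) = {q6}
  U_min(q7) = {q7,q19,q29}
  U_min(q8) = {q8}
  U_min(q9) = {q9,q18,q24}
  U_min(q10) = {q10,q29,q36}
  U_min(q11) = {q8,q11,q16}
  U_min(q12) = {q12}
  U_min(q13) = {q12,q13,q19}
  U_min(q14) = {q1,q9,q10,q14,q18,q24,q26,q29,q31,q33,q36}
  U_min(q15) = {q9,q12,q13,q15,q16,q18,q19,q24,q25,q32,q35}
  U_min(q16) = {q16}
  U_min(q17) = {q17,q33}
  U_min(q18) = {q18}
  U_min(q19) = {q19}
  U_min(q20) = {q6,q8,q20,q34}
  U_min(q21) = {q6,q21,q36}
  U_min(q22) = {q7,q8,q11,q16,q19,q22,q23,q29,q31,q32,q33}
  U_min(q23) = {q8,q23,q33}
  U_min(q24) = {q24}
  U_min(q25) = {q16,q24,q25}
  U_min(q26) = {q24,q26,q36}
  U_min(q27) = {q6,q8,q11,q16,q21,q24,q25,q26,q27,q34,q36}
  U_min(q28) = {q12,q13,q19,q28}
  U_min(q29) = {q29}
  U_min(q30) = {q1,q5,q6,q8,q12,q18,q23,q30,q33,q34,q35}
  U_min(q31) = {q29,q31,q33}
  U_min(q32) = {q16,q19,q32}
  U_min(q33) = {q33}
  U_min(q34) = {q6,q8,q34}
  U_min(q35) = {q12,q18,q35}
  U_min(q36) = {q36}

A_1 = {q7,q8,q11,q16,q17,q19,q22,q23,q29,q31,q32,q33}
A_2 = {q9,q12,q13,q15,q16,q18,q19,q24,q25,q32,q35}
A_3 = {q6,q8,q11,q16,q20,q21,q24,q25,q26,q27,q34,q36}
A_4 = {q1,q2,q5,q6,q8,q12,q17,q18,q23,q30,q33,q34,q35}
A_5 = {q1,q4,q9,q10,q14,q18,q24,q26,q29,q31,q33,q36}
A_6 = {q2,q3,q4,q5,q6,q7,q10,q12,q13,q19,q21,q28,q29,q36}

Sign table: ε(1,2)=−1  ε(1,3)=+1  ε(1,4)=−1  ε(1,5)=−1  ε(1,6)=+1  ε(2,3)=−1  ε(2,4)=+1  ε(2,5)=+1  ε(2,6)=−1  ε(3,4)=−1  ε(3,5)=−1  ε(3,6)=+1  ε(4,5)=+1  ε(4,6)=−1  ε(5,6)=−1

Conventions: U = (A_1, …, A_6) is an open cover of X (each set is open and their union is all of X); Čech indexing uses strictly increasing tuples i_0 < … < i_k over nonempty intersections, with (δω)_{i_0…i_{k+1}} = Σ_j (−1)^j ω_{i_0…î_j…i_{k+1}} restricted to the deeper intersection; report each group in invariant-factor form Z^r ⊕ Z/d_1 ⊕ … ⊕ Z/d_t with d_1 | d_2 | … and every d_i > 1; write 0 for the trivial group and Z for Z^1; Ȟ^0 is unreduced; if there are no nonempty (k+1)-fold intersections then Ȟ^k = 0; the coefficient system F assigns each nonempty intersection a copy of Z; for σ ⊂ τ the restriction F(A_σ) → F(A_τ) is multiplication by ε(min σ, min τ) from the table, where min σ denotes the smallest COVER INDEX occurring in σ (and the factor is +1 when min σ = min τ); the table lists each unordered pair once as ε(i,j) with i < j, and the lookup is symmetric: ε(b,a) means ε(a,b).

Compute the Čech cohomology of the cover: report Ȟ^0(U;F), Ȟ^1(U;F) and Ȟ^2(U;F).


nerve simplices:
  A12={q16,q19,q32} A13={q8,q11,q16} A14={q8,q17,q23,q33} A15={q29,q31,q33} A16={q7,q19,q29} A23={q16,q24,q25} A24={q12,q18,q35} A25={q9,q18,q24} A26={q12,q13,q19} A34={q6,q8,q34} A35={q24,q26,q36} A36={q6,q21,q36} A45={q1,q18,q33} A46={q2,q5,q6,q12} A56={q4,q10,q29,q36}
  A123={q16} A126={q19} A134={q8} A145={q33} A156={q29} A235={q24} A245={q18} A246={q12} A346={q6} A356={q36}
C dims 6,15,10; δ0: rk 5, SNF 1^5; δ1: rk 10, SNF 1^9·2
degree 0: 6−5−0 = 1 → Ȟ^0 ≅ Z
degree 1: 15−10−5 = 0 → Ȟ^1 ≅ 0
degree 2: 10−0−10 = 0 plus torsion [2] → Ȟ^2 ≅ Z/2

Ȟ^0 = Z; Ȟ^1 = 0; Ȟ^2 = Z/2


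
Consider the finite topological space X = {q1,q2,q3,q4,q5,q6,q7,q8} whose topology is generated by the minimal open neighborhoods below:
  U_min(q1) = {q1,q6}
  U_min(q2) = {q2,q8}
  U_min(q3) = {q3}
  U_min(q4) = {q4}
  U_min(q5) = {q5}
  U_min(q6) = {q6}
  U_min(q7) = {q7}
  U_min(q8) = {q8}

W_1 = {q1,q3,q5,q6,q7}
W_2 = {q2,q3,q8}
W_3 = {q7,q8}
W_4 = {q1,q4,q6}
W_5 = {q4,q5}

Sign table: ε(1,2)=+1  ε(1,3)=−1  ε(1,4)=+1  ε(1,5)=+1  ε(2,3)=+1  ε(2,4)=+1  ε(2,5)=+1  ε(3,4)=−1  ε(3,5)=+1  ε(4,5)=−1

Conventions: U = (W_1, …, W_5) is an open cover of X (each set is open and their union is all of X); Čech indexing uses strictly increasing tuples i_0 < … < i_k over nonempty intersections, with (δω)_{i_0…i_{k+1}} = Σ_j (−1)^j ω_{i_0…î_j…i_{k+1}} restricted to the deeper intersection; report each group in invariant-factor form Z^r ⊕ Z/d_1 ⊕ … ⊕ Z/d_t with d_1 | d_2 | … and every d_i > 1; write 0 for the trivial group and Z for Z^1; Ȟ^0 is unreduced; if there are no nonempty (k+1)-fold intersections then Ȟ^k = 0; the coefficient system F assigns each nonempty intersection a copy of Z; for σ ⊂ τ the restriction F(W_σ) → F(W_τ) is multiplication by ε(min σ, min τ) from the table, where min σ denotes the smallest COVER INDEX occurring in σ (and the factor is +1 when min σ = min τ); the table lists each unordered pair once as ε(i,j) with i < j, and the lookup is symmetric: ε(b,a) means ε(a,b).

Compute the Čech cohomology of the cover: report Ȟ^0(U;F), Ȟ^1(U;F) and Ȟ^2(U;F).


cover nerve:
  W12={q3} W13={q7} W14={q1,q6} W15={q5} W23={q8} W45={q4}
C dims 5,6; δ0: rk 5, SNF 1^4·2
Ȟ^0: (5−5)−0=0 ⇒ 0
Ȟ^1: (6−0)−5=1 plus torsion [2] ⇒ Z ⊕ Z/2
Ȟ^2: (0−0)−0=0 ⇒ 0

Ȟ^0(U;F) ≅ 0; Ȟ^1(U;F) ≅ Z ⊕ Z/2; Ȟ^2(U;F) ≅ 0


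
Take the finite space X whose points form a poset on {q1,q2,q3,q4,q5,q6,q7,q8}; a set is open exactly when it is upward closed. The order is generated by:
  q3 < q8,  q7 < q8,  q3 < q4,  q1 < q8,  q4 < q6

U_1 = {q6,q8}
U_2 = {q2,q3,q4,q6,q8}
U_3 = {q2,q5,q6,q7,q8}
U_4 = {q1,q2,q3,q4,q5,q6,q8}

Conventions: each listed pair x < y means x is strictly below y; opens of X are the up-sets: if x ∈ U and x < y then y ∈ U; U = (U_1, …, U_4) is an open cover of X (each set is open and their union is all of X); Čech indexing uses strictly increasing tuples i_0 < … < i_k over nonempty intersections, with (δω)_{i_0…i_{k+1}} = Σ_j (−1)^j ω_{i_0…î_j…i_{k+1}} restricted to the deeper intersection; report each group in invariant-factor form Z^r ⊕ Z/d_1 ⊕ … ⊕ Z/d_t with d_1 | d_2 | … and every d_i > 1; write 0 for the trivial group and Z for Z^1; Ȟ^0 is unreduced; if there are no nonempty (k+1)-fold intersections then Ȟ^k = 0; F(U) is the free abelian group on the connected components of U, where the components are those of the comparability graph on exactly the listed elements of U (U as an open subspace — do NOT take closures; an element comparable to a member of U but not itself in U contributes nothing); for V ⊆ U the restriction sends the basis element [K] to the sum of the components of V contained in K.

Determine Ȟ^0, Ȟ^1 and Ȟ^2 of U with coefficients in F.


Ȟ^0 = Z^3,  Ȟ^1 = 0,  Ȟ^2 = 0

nonempty intersections:
  U12={q6,q8} U13={q6,q8} U14={q6,q8} U23={q2,q6,q8} U24={q2,q3,q4,q6,q8} U34={q2,q5,q6,q8}
  U123={q6,q8} U124={q6,q8} U134={q6,q8} U234={q2,q6,q8}
  U1234={q6,q8}
components per intersection:
  U1: {q6} {q8}
  U2: {q2} {q3,q4,q6,q8}
  U3: {q2} {q5} {q6} {q7,q8}
  U4: {q1,q3,q4,q6,q8} {q2} {q5}
  U12: {q6} {q8}
  U13: {q6} {q8}
  U14: {q6} {q8}
  U23: {q2} {q6} {q8}
  U24: {q2} {q3,q4,q6,q8}
  U34: {q2} {q5} {q6} {q8}
  U123: {q6} {q8}
  U124: {q6} {q8}
  U134: {q6} {q8}
  U234: {q2} {q6} {q8}
  U1234: {q6} {q8}
C dims 11,15,9,2; δ0: rk 8, SNF 1^8; δ1: rk 7, SNF 1^7; δ2: rk 2, SNF 1^2
Ȟ^0: (11−8)−0=3 ⇒ Z^3
Ȟ^1: (15−7)−8=0 ⇒ 0
Ȟ^2: (9−2)−7=0 ⇒ 0


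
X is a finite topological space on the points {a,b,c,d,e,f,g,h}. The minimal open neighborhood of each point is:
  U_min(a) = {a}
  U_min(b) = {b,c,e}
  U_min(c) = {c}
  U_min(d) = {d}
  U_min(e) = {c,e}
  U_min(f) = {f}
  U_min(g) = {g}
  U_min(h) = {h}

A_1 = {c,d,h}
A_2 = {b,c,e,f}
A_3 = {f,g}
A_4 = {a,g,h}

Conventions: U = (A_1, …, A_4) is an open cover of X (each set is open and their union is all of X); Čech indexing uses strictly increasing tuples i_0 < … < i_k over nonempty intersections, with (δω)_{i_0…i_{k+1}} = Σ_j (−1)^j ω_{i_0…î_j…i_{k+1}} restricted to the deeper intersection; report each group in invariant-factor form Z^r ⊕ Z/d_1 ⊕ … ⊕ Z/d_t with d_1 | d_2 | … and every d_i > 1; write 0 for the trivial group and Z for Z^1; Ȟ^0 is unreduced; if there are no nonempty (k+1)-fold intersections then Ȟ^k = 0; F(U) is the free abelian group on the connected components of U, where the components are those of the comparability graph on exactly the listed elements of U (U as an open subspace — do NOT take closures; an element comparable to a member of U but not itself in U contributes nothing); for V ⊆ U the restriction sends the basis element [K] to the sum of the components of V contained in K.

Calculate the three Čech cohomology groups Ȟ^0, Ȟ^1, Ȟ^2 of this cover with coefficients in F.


Ȟ^0(U;F) ≅ Z^6; Ȟ^1(U;F) ≅ 0; Ȟ^2(U;F) ≅ 0

nerve of the cover:
  A12={c} A14={h} A23={f} A34={g}
components per intersection:
  A1: {c} {d} {h}
  A2: {b,c,e} {f}
  A3: {f} {g}
  A4: {a} {g} {h}
  A12: {c}
  A14: {h}
  A23: {f}
  A34: {g}
C dims 10,4; δ0: rk 4, SNF 1^4
Ȟ^0 = (10 − 4) − 0 = 6, so Ȟ^0 ≅ Z^6
Ȟ^1 = (4 − 0) − 4 = 0, so Ȟ^1 ≅ 0
Ȟ^2 = (0 − 0) − 0 = 0, so Ȟ^2 ≅ 0


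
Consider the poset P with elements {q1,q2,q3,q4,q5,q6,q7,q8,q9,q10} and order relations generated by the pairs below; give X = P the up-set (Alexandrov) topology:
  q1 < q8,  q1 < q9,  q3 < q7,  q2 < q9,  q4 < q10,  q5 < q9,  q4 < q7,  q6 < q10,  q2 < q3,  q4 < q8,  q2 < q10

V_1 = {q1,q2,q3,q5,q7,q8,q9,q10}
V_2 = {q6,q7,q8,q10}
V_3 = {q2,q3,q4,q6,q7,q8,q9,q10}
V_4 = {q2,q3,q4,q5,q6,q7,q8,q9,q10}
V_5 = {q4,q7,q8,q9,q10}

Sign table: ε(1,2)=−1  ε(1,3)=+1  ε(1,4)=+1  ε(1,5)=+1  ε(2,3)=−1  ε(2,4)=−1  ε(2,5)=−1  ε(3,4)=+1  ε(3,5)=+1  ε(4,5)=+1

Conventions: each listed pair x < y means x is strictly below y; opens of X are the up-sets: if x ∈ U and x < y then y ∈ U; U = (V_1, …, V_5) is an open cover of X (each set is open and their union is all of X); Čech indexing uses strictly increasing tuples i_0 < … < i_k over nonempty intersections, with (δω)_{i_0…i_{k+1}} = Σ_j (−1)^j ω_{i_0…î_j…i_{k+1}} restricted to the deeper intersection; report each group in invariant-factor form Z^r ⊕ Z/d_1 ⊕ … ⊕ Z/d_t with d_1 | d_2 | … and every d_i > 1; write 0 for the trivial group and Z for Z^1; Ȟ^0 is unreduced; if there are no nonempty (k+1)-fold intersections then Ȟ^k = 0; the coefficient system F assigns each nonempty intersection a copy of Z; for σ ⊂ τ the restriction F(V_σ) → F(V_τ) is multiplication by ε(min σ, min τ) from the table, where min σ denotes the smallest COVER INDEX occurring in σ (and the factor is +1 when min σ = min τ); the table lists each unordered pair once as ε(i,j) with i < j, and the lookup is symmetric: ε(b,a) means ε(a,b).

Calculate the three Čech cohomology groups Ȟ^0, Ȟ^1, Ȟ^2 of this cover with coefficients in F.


nonempty overlaps:
  V12={q7,q8,q10} V13={q2,q3,q7,q8,q9,q10} V14={q2,q3,q5,q7,q8,q9,q10} V15={q7,q8,q9,q10} V23={q6,q7,q8,q10} V24={q6,q7,q8,q10} V25={q7,q8,q10} V34={q2,q3,q4,q6,q7,q8,q9,q10} V35={q4,q7,q8,q9,q10} V45={q4,q7,q8,q9,q10}
  V123={q7,q8,q10} V124={q7,q8,q10} V125={q7,q8,q10} V134={q2,q3,q7,q8,q9,q10} V135={q7,q8,q9,q10} V145={q7,q8,q9,q10} V234={q6,q7,q8,q10} V235={q7,q8,q10} V245={q7,q8,q10} V345={q4,q7,q8,q9,q10}
  V1234={q7,q8,q10} V1235={q7,q8,q10} V1245={q7,q8,q10} V1345={q7,q8,q9,q10} V2345={q7,q8,q10}
  V12345={q7,q8,q10}
C dims 5,10,10,5; δ0: rk 4, SNF 1^4; δ1: rk 6, SNF 1^6; δ2: rk 4, SNF 1^4
degree 0: 5−4−0 = 1 → Ȟ^0 ≅ Z
degree 1: 10−6−4 = 0 → Ȟ^1 ≅ 0
degree 2: 10−4−6 = 0 → Ȟ^2 ≅ 0

Ȟ^0 = Z; Ȟ^1 = 0; Ȟ^2 = 0


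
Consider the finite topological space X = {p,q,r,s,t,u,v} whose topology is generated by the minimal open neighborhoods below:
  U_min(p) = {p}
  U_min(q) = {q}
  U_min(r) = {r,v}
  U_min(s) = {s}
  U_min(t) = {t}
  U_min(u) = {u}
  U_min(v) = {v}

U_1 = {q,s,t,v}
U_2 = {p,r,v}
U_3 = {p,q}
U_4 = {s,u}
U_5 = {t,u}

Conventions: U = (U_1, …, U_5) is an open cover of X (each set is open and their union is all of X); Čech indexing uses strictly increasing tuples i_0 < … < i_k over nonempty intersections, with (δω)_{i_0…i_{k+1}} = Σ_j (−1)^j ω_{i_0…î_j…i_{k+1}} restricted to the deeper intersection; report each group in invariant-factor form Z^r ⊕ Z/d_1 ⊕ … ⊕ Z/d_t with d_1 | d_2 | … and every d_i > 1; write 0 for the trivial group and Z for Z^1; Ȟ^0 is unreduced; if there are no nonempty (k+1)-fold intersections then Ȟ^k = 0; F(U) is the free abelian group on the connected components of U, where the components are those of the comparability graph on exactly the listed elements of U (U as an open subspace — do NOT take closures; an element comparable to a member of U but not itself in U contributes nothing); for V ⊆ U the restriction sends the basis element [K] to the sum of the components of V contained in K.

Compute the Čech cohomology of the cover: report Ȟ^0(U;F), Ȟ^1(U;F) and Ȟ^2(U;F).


Ȟ^0 = Z^6,  Ȟ^1 = 0,  Ȟ^2 = 0

intersection data:
  U12={v} U13={q} U14={s} U15={t} U23={p} U45={u}
components per intersection:
  U1: {q} {s} {t} {v}
  U2: {p} {r,v}
  U3: {p} {q}
  U4: {s} {u}
  U5: {t} {u}
  U12: {v}
  U13: {q}
  U14: {s}
  U15: {t}
  U23: {p}
  U45: {u}
C dims 12,6; δ0: rk 6, SNF 1^6
Ȟ^0 = (12 − 6) − 0 = 6, so Ȟ^0 ≅ Z^6
Ȟ^1 = (6 − 0) − 6 = 0, so Ȟ^1 ≅ 0
Ȟ^2 = (0 − 0) − 0 = 0, so Ȟ^2 ≅ 0


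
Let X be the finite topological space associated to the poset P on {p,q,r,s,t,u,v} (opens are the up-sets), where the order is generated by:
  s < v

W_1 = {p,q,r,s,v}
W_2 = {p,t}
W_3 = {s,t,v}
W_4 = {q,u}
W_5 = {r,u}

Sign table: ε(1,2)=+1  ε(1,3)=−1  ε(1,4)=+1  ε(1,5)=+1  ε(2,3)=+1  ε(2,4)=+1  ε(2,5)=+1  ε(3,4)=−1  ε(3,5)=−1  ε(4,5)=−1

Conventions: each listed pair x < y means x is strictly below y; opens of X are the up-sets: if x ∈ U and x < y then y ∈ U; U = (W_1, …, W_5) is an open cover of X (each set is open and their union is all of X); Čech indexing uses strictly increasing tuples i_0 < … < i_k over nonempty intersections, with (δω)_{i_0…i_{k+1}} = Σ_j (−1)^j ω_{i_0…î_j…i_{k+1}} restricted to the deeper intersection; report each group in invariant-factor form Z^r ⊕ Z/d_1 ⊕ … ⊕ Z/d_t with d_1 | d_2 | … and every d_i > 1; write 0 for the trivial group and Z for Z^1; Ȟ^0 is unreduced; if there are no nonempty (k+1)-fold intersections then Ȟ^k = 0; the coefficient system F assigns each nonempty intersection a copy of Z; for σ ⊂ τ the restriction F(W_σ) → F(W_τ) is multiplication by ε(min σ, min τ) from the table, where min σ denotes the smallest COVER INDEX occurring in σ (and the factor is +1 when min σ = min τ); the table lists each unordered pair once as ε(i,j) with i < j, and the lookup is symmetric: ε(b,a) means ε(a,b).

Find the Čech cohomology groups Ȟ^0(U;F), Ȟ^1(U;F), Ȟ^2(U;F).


Ȟ^0 = 0, Ȟ^1 = Z ⊕ Z/2, Ȟ^2 = 0

nerve simplices:
  W12={p} W13={s,v} W14={q} W15={r} W23={t} W45={u}
C dims 5,6; δ0: rk 5, SNF 1^4·2
degree 0: 5−5−0 = 0 → Ȟ^0 ≅ 0
degree 1: 6−0−5 = 1 plus torsion [2] → Ȟ^1 ≅ Z ⊕ Z/2
degree 2: 0−0−0 = 0 → Ȟ^2 ≅ 0


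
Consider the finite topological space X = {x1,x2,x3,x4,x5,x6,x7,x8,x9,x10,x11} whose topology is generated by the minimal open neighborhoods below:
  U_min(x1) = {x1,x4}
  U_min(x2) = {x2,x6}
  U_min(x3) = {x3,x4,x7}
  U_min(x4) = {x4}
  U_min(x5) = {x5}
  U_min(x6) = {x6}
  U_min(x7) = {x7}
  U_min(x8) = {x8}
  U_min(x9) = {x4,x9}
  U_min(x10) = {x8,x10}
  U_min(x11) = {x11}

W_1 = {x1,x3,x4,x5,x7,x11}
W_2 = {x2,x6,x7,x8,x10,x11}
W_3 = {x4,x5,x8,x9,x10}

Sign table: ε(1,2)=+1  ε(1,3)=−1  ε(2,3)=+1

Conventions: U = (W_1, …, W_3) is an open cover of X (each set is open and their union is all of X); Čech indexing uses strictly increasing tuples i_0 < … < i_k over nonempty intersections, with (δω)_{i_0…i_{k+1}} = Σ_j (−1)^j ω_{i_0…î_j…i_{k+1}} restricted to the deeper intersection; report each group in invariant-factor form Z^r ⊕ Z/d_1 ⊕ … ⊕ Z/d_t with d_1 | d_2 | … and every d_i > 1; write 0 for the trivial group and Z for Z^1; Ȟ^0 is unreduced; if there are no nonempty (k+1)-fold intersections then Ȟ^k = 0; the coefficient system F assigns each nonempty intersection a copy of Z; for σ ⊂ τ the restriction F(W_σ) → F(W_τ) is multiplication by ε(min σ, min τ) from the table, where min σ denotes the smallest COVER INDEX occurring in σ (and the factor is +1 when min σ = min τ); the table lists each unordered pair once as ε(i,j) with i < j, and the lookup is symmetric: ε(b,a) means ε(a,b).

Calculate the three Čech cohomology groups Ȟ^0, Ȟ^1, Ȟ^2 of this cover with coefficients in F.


Ȟ^0 = 0, Ȟ^1 = Z/2 and Ȟ^2 = 0

nerve of the cover:
  W12={x7,x11} W13={x4,x5} W23={x8,x10}
C dims 3,3; δ0: rk 3, SNF 1^2·2
Ȟ^0 = (3 − 3) − 0 = 0, so Ȟ^0 ≅ 0
Ȟ^1 = (3 − 0) − 3 = 0 plus torsion [2], so Ȟ^1 ≅ Z/2
Ȟ^2 = (0 − 0) − 0 = 0, so Ȟ^2 ≅ 0


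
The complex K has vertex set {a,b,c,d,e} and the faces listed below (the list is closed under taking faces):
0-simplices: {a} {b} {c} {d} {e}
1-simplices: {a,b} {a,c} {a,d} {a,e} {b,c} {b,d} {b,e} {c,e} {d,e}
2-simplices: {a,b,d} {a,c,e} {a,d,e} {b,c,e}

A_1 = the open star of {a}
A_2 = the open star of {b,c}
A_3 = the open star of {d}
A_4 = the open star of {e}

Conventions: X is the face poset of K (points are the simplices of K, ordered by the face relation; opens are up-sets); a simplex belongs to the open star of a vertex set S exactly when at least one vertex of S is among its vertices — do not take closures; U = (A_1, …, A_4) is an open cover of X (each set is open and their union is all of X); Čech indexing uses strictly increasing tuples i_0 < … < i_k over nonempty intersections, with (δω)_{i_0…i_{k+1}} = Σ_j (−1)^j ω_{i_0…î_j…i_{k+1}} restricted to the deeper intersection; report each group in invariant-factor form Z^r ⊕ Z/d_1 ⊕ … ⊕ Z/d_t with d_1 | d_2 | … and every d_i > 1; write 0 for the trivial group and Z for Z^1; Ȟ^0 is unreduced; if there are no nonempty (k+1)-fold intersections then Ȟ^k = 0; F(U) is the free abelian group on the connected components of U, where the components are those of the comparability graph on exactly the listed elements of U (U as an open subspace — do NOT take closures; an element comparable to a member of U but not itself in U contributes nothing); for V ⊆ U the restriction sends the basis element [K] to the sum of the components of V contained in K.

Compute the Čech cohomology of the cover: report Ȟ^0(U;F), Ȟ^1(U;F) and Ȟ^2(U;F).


nerve of the cover:
  A1={{a},{a,b},{a,c},{a,d},{a,e},{a,b,d},{a,c,e},{a,d,e}} A2={{b},{c},{a,b},{a,c},{b,c},{b,d},{b,e},{c,e},{a,b,d},{a,c,e},{b,c,e}} A3={{d},{a,d},{b,d},{d,e},{a,b,d},{a,d,e}} A4={{e},{a,e},{b,e},{c,e},{d,e},{a,c,e},{a,d,e},{b,c,e}}
  A12={{a,b},{a,c},{a,b,d},{a,c,e}} A13={{a,d},{a,b,d},{a,d,e}} A14={{a,e},{a,c,e},{a,d,e}} A23={{b,d},{a,b,d}} A24={{b,e},{c,e},{a,c,e},{b,c,e}} A34={{d,e},{a,d,e}}
  A123={{a,b,d}} A124={{a,c,e}} A134={{a,d,e}}
components per intersection:
  A1: {{a},{a,b},{a,c},{a,d},{a,e},{a,b,d},{a,c,e},{a,d,e}}
  A2: {{b},{c},{a,b},{a,c},{b,c},{b,d},{b,e},{c,e},{a,b,d},{a,c,e},{b,c,e}}
  A3: {{d},{a,d},{b,d},{d,e},{a,b,d},{a,d,e}}
  A4: {{e},{a,e},{b,e},{c,e},{d,e},{a,c,e},{a,d,e},{b,c,e}}
  A12: {{a,b},{a,b,d}} {{a,c},{a,c,e}}
  A13: {{a,d},{a,b,d},{a,d,e}}
  A14: {{a,e},{a,c,e},{a,d,e}}
  A23: {{b,d},{a,b,d}}
  A24: {{b,e},{c,e},{a,c,e},{b,c,e}}
  A34: {{d,e},{a,d,e}}
  A123: {{a,b,d}}
  A124: {{a,c,e}}
  A134: {{a,d,e}}
C dims 4,7,3; δ0: rk 3, SNF 1^3; δ1: rk 3, SNF 1^3
Ȟ^0 = (4 − 3) − 0 = 1, so Ȟ^0 ≅ Z
Ȟ^1 = (7 − 3) − 3 = 1, so Ȟ^1 ≅ Z
Ȟ^2 = (3 − 0) − 3 = 0, so Ȟ^2 ≅ 0

Ȟ^0 = Z, Ȟ^1 = Z, Ȟ^2 = 0
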